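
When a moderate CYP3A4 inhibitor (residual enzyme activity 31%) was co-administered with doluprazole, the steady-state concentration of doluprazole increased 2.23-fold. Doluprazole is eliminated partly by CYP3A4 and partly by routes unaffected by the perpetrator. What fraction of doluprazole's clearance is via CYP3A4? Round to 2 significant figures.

0.80

Let x = fm,CYP3A4. Because steady-state concentration ∝ 1/CL, relative clearance fell to 1/2.23 = 0.4484.
Setting x·0.31 + (1 − x) = 0.4484 and solving: x = (0.4484 − 1)/(0.31 − 1) = 0.80.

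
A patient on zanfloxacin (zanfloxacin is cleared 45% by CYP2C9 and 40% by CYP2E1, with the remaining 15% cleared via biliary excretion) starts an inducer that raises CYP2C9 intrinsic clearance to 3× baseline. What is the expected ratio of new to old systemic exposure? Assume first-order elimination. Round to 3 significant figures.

0.526

The CYP2C9 pathway (45% of clearance) increases to 3× activity: 0.45 × 3 = 1.35.
CYP2E1 (40%) and the residual 15% are unaffected.
Relative clearance = 1.35 + 0.4 + 0.15 = 1.9.
Systemic exposure ratio = CL_old/CL_new = 1 / 1.9 = 0.526.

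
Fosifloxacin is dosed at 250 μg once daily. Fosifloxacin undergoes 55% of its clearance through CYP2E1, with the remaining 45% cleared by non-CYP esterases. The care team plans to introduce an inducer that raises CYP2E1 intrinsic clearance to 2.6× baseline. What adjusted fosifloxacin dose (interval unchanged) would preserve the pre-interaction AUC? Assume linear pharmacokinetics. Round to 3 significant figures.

470 μg

The CYP2E1 pathway (55% of clearance) rises to 2.6× activity: 0.55 × 2.6 = 1.43.
Non-CYP routes (45%) are unchanged.
Relative clearance = 1.43 + 0.45 = 1.88.
Exposure is unchanged when dose changes in proportion to clearance. New dose = 250 μg × 1.88 = 470 μg.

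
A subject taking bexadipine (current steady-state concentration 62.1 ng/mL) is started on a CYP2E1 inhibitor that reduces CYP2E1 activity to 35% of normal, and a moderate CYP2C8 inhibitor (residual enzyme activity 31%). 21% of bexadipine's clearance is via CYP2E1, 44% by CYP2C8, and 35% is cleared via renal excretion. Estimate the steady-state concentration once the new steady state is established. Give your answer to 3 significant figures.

111 ng/mL

The CYP2E1 pathway (21% of clearance) drops to 0.35× activity: 0.21 × 0.35 = 0.0735.
The CYP2C8 pathway (44% of clearance) is reduced to 0.31× activity: 0.44 × 0.31 = 0.1364.
The remaining 35% of clearance is unaffected.
Relative clearance = 0.0735 + 0.1364 + 0.35 = 0.5599.
Dividing the baseline by the relative clearance: 62.1 / 0.5599 = 111 ng/mL.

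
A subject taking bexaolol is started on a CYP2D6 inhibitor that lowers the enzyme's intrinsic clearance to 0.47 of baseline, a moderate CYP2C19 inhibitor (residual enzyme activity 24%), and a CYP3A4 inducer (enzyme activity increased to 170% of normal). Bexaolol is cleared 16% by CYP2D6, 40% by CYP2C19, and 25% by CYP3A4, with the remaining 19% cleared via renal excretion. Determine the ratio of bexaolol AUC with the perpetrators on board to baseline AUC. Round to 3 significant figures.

1.27

CYP2D6: 0.16 × 0.47 = 0.0752
CYP2C19: 0.4 × 0.24 = 0.096
CYP3A4: 0.25 × 1.7 = 0.425
Other: 0.19 (unchanged)
New clearance relative to baseline: 0.0752 + 0.096 + 0.425 + 0.19 = 0.7862.
Because AUC varies inversely with clearance, the combined effect is 1 / 0.7862 = 1.27.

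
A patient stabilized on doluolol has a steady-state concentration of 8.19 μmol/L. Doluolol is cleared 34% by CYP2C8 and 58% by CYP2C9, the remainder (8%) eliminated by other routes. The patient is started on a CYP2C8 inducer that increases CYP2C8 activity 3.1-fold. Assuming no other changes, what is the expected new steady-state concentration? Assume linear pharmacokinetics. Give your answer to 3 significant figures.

CYP2C8: 0.34 × 3.1 = 1.054
CYP2C9: 0.58 (unchanged)
Other: 0.08 (unchanged)
Relative clearance = 1.054 + 0.58 + 0.08 = 1.714.
Steady-state concentration ∝ 1/CL, so new value = 8.19 / 1.714 = 4.78 μmol/L.

4.78 μmol/L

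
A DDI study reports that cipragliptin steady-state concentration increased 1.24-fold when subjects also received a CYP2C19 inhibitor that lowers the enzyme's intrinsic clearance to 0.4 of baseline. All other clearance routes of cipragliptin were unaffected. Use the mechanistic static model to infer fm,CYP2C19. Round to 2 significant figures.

0.32

Write x for the fraction cleared via CYP2C19. The observed steady-state concentration change means clearance fell to 1/1.24 = 0.8065 of baseline.
Setting x·0.4 + (1 − x) = 0.8065 and solving: x = (0.8065 − 1)/(0.4 − 1) = 0.32.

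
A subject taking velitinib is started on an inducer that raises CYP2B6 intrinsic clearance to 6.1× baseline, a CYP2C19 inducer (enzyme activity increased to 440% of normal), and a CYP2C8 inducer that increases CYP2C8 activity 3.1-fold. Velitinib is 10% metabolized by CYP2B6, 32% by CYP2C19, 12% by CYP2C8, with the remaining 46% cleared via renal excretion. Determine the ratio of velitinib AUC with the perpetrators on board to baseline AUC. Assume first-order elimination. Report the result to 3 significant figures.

0.351

The CYP2B6 pathway (10% of clearance) increases to 6.1× activity: 0.1 × 6.1 = 0.61.
The CYP2C19 pathway (32% of clearance) is boosted to 4.4× activity: 0.32 × 4.4 = 1.408.
The CYP2C8 pathway (12% of clearance) increases to 3.1× activity: 0.12 × 3.1 = 0.372.
Non-CYP routes (46%) are unchanged.
Relative clearance = 0.61 + 1.408 + 0.372 + 0.46 = 2.85.
AUC ∝ 1/CL: fold-change = 1 / 2.85 = 0.351.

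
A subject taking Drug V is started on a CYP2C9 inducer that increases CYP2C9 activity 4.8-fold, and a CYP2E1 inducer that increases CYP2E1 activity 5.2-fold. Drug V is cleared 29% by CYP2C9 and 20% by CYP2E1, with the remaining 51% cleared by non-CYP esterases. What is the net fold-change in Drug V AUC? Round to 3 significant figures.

0.340

The CYP2C9 pathway (29% of clearance) rises to 4.8× activity: 0.29 × 4.8 = 1.392.
The CYP2E1 pathway (20% of clearance) rises to 5.2× activity: 0.2 × 5.2 = 1.04.
The remaining 51% of clearance is unaffected.
Relative clearance = 1.392 + 1.04 + 0.51 = 2.942.
AUC ∝ 1/CL: fold-change = 1 / 2.942 = 0.340.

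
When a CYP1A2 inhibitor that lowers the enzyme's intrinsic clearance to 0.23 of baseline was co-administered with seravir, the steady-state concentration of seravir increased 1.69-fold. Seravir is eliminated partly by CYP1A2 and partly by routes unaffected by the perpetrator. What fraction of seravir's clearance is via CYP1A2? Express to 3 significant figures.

CL'/CL = 1 / 1.69 = 0.5917
0.23·fm + (1 − fm) = 0.5917
fm = (0.5917 − 1) / (0.23 − 1) = 0.530

0.530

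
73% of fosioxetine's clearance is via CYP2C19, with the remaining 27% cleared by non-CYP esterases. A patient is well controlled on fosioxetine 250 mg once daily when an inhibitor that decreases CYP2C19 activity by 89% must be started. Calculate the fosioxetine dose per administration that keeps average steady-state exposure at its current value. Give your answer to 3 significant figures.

The CYP2C19 pathway (73% of clearance) is reduced to 0.11× activity: 0.73 × 0.11 = 0.0803.
The remaining 27% of clearance is unaffected.
Relative clearance = 0.0803 + 0.27 = 0.3503.
Css,avg = (dose rate)/CL, so holding Css fixed requires dose ∝ CL: 250 × 0.3503 = 87.6 mg.

87.6 mg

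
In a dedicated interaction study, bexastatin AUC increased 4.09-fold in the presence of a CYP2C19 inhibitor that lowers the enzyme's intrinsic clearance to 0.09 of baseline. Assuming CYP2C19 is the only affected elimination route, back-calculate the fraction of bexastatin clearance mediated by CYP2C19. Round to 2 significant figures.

Let fm be the CYP2C19 fraction. New clearance relative to baseline = fm × 0.09 + (1 − fm).
AUC ratio = 1 / (new CL fraction), so new CL fraction = 1 / 4.09 = 0.2445.
fm × 0.09 + 1 − fm = 0.2445  ⇒  fm × (0.09 − 1) = −0.7555  ⇒  fm = 0.83.

0.83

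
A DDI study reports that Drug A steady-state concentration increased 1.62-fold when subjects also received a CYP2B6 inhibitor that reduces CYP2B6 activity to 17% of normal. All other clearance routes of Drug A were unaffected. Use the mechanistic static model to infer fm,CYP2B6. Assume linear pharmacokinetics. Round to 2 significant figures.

CL'/CL = 1 / 1.62 = 0.6173
0.17·fm + (1 − fm) = 0.6173
fm = (0.6173 − 1) / (0.17 − 1) = 0.46

0.46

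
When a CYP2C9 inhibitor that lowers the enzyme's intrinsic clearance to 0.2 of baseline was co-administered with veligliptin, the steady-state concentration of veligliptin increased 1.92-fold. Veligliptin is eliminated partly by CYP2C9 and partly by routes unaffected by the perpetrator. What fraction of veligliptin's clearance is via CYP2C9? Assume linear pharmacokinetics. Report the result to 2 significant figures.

0.60

Call the CYP2C9 fraction fm. After the interaction, CL_new/CL_old = fm × 0.2 + (1 − fm).
Steady-state concentration ratio = 1 / (new CL fraction), so new CL fraction = 1 / 1.92 = 0.5208.
fm × 0.2 + 1 − fm = 0.5208  ⇒  fm × (0.2 − 1) = −0.4792  ⇒  fm = 0.60.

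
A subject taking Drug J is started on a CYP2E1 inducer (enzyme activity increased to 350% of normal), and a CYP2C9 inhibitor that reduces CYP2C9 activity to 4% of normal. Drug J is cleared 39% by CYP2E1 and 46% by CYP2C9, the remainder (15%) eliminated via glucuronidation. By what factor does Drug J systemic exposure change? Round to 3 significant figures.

0.652

CYP2E1: 0.39 × 3.5 = 1.365
CYP2C9: 0.46 × 0.04 = 0.0184
Other: 0.15 (unchanged)
New clearance relative to baseline: 1.365 + 0.0184 + 0.15 = 1.5334.
Net systemic exposure ratio = 1 / 1.5334 = 0.652.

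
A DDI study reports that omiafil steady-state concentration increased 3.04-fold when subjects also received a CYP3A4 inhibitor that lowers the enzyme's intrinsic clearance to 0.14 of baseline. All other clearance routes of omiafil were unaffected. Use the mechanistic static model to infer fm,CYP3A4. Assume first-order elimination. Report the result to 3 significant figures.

0.780

Let x = fm,CYP3A4. Because steady-state concentration ∝ 1/CL, relative clearance fell to 1/3.04 = 0.3289.
Setting x·0.14 + (1 − x) = 0.3289 and solving: x = (0.3289 − 1)/(0.14 − 1) = 0.780.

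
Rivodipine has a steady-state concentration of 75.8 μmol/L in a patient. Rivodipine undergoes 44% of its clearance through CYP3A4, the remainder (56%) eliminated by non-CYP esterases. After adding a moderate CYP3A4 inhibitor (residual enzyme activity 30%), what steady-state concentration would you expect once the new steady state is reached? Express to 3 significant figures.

110 μmol/L

The CYP3A4 pathway (44% of clearance) falls to 0.3× activity: 0.44 × 0.3 = 0.132.
Non-CYP routes (56%) are unchanged.
New clearance relative to baseline: 0.132 + 0.56 = 0.692.
New steady-state concentration = baseline ÷ relative clearance = 75.8 / 0.692 = 110 μmol/L.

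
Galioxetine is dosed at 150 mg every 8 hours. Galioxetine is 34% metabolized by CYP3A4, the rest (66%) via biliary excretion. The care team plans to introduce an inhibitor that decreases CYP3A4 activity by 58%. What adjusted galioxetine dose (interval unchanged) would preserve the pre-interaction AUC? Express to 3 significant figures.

The CYP3A4 pathway (34% of clearance) is reduced to 0.42× activity: 0.34 × 0.42 = 0.1428.
Non-CYP routes (66%) are unchanged.
CL_new/CL_old = 0.1428 + 0.66 = 0.8028.
Css,avg = (dose rate)/CL, so holding Css fixed requires dose ∝ CL: 150 × 0.8028 = 120 mg.

120 mg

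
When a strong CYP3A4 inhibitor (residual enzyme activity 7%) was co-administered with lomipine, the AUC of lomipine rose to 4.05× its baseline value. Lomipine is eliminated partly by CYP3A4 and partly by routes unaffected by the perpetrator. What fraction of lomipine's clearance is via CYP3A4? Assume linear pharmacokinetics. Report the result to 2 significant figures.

0.81

Let x = fm,CYP3A4. Because AUC ∝ 1/CL, relative clearance fell to 1/4.05 = 0.2469.
Only the CYP3A4 route changed, so 0.2469 = x·0.07 + (1 − x), giving x = 0.81.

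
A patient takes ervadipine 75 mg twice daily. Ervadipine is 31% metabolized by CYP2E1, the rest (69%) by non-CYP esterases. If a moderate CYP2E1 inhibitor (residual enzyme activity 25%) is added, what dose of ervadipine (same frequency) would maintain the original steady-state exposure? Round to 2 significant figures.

58 mg

The CYP2E1 pathway (31% of clearance) is reduced to 0.25× activity: 0.31 × 0.25 = 0.0775.
Non-CYP routes (69%) are unchanged.
CL_new/CL_old = 0.0775 + 0.69 = 0.7675.
Exposure is unchanged when dose changes in proportion to clearance. New dose = 75 mg × 0.7675 = 58 mg.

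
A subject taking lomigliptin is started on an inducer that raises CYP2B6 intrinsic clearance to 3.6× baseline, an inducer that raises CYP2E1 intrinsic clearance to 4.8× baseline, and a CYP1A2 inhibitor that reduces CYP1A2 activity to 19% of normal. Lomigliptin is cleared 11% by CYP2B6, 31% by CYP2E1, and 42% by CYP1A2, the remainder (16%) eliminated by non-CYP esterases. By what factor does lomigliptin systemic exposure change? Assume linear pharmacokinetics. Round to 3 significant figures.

CYP2B6: 0.11 × 3.6 = 0.396
CYP2E1: 0.31 × 4.8 = 1.488
CYP1A2: 0.42 × 0.19 = 0.0798
Other: 0.16 (unchanged)
CL_new/CL_old = 0.396 + 1.488 + 0.0798 + 0.16 = 2.1238.
Net systemic exposure ratio = 1 / 2.1238 = 0.471.

0.471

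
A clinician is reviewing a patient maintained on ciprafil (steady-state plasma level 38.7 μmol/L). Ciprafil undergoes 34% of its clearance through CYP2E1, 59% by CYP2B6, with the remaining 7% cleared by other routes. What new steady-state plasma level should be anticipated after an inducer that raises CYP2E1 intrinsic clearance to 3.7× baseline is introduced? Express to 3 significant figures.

CYP2E1: 0.34 × 3.7 = 1.258
CYP2B6: 0.59 (unchanged)
Other: 0.07 (unchanged)
New clearance relative to baseline: 1.258 + 0.59 + 0.07 = 1.918.
Steady-state plasma level ∝ 1/CL, so new value = 38.7 / 1.918 = 20.2 μmol/L.

20.2 μmol/L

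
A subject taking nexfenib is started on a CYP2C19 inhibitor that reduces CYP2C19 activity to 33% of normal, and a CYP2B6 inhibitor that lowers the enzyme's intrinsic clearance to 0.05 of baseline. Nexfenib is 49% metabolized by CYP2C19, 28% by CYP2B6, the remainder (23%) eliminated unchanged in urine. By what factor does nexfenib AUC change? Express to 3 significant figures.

The CYP2C19 pathway (49% of clearance) drops to 0.33× activity: 0.49 × 0.33 = 0.1617.
The CYP2B6 pathway (28% of clearance) falls to 0.05× activity: 0.28 × 0.05 = 0.014.
Non-CYP routes (23%) are unchanged.
Relative clearance = 0.1617 + 0.014 + 0.23 = 0.4057.
Because AUC varies inversely with clearance, the combined effect is 1 / 0.4057 = 2.46.

2.46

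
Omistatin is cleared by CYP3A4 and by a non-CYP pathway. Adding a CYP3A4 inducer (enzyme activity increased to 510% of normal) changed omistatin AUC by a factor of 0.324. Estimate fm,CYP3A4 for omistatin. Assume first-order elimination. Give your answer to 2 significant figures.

Call the CYP3A4 fraction fm. After the interaction, CL_new/CL_old = fm × 5.1 + (1 − fm).
AUC ratio = 1 / (new CL fraction), so new CL fraction = 1 / 0.324 = 3.086.
fm × 5.1 + 1 − fm = 3.086  ⇒  fm × (5.1 − 1) = 2.086  ⇒  fm = 0.51.

0.51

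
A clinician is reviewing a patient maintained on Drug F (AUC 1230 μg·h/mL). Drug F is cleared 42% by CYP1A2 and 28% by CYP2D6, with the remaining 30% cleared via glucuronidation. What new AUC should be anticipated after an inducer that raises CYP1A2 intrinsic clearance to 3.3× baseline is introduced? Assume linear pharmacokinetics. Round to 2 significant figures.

The CYP1A2 pathway (42% of clearance) rises to 3.3× activity: 0.42 × 3.3 = 1.386.
CYP2D6 (28%) and the residual 30% are unaffected.
CL_new/CL_old = 1.386 + 0.28 + 0.3 = 1.966.
New AUC = baseline ÷ relative clearance = 1230 / 1.966 = 6.3 × 10² μg·h/mL.

6.3 × 10² μg·h/mL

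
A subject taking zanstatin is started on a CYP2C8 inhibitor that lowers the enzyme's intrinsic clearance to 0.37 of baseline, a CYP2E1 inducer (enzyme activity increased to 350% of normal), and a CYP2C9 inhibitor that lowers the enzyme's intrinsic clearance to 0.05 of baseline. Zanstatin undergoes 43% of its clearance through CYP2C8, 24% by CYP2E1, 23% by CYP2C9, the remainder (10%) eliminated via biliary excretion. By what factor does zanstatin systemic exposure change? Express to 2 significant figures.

0.90

CYP2C8: 0.43 × 0.37 = 0.1591
CYP2E1: 0.24 × 3.5 = 0.84
CYP2C9: 0.23 × 0.05 = 0.0115
Other: 0.1 (unchanged)
CL_new/CL_old = 0.1591 + 0.84 + 0.0115 + 0.1 = 1.1106.
Net systemic exposure ratio = 1 / 1.1106 = 0.90.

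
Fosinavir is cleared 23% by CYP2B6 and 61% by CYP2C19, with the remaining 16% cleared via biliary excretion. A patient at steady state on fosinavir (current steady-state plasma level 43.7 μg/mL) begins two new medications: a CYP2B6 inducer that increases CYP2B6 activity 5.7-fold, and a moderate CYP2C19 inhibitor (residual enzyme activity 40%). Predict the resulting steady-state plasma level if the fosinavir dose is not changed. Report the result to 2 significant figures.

The CYP2B6 pathway (23% of clearance) increases to 5.7× activity: 0.23 × 5.7 = 1.311.
The CYP2C19 pathway (61% of clearance) is reduced to 0.4× activity: 0.61 × 0.4 = 0.244.
Non-CYP routes (16%) are unchanged.
CL_new/CL_old = 1.311 + 0.244 + 0.16 = 1.715.
New steady-state plasma level = 43.7 / 1.715 = 25 μg/mL (concentration scales inversely with clearance).

25 μg/mL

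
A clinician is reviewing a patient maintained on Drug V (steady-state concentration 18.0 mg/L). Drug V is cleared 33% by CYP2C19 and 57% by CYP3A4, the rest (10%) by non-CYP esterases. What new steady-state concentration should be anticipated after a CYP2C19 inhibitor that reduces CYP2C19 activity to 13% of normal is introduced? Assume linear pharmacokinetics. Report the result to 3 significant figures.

CYP2C19: 0.33 × 0.13 = 0.0429
CYP3A4: 0.57 (unchanged)
Other: 0.1 (unchanged)
New clearance relative to baseline: 0.0429 + 0.57 + 0.1 = 0.7129.
With dosing unchanged, steady-state concentration scales as 1/CL: 18.0 / 0.7129 = 25.2 mg/L.

25.2 mg/L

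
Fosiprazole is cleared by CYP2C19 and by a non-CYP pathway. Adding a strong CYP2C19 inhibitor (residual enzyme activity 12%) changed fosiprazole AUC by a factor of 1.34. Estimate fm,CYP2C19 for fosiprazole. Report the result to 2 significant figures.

0.29

Write x for the fraction cleared via CYP2C19. The observed AUC change means clearance fell to 1/1.34 = 0.7463 of baseline.
Setting x·0.12 + (1 − x) = 0.7463 and solving: x = (0.7463 − 1)/(0.12 − 1) = 0.29.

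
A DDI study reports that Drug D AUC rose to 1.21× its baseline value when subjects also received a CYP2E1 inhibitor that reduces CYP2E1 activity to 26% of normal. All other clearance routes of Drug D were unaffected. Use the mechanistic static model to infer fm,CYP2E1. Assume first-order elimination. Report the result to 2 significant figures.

Let fm be the CYP2E1 fraction. New clearance relative to baseline = fm × 0.26 + (1 − fm).
AUC ratio = 1 / (new CL fraction), so new CL fraction = 1 / 1.21 = 0.8264.
fm × 0.26 + 1 − fm = 0.8264  ⇒  fm × (0.26 − 1) = −0.1736  ⇒  fm = 0.23.

0.23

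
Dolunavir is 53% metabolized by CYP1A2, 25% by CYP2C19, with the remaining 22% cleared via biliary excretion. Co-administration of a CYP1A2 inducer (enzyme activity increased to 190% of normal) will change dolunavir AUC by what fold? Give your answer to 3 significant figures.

The CYP1A2 pathway (53% of clearance) rises to 1.9× activity: 0.53 × 1.9 = 1.007.
CYP2C19 (25%) and the residual 22% are unaffected.
Relative clearance = 1.007 + 0.25 + 0.22 = 1.477.
AUC is inversely proportional to clearance, so the fold-change is 1 / 1.477 = 0.677.

0.677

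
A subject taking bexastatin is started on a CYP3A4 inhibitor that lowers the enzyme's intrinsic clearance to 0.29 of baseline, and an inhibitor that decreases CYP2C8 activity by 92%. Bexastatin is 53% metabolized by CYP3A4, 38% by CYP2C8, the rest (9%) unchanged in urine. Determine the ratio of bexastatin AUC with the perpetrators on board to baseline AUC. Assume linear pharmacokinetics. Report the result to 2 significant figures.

CYP3A4: 0.53 × 0.29 = 0.1537
CYP2C8: 0.38 × 0.08 = 0.0304
Other: 0.09 (unchanged)
New clearance relative to baseline: 0.1537 + 0.0304 + 0.09 = 0.2741.
Net AUC ratio = 1 / 0.2741 = 3.6.

3.6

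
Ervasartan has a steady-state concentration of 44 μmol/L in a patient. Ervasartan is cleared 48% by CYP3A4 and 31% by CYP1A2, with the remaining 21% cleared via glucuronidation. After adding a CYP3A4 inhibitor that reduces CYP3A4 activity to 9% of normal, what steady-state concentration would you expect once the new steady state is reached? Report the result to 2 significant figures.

The CYP3A4 pathway (48% of clearance) is reduced to 0.09× activity: 0.48 × 0.09 = 0.0432.
CYP1A2 (31%) and the residual 21% are unaffected.
Relative clearance = 0.0432 + 0.31 + 0.21 = 0.5632.
Steady-state concentration ∝ 1/CL, so new value = 44 / 0.5632 = 78 μmol/L.

78 μmol/L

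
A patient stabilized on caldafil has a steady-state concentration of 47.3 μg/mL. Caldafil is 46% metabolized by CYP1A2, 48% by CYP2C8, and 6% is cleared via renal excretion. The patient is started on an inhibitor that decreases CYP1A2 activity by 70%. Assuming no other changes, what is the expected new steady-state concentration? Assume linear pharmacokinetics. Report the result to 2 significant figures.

CYP1A2: 0.46 × 0.3 = 0.138
CYP2C8: 0.48 (unchanged)
Other: 0.06 (unchanged)
Relative clearance = 0.138 + 0.48 + 0.06 = 0.678.
With dosing unchanged, steady-state concentration scales as 1/CL: 47.3 / 0.678 = 70 μg/mL.

70 μg/mL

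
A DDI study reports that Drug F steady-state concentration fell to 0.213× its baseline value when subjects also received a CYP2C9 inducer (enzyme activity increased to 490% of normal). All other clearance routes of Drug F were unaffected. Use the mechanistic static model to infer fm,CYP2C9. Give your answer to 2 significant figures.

0.95

CL'/CL = 1 / 0.213 = 4.695
4.9·fm + (1 − fm) = 4.695
fm = (4.695 − 1) / (4.9 − 1) = 0.95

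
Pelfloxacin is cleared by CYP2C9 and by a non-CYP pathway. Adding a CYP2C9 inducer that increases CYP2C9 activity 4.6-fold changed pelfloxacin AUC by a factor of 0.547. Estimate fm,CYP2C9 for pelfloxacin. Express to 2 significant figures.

Call the CYP2C9 fraction fm. After the interaction, CL_new/CL_old = fm × 4.6 + (1 − fm).
AUC ratio = 1 / (new CL fraction), so new CL fraction = 1 / 0.547 = 1.828.
fm × 4.6 + 1 − fm = 1.828  ⇒  fm × (4.6 − 1) = 0.8282  ⇒  fm = 0.23.

0.23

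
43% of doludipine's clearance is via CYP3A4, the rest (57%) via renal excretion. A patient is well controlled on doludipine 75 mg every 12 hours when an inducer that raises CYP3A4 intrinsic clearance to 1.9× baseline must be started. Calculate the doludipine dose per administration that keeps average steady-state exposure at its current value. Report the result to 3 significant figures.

104 mg

The CYP3A4 pathway (43% of clearance) is boosted to 1.9× activity: 0.43 × 1.9 = 0.817.
The remaining 57% of clearance is unaffected.
CL_new/CL_old = 0.817 + 0.57 = 1.387.
Css,avg = (dose rate)/CL, so holding Css fixed requires dose ∝ CL: 75 × 1.387 = 104 mg.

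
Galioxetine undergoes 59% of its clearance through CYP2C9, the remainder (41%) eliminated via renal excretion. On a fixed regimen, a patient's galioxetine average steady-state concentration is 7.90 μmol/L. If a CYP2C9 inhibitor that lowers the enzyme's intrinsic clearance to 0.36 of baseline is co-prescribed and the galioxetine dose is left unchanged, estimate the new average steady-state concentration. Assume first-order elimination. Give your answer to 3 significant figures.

12.7 μmol/L

The CYP2C9 pathway (59% of clearance) is reduced to 0.36× activity: 0.59 × 0.36 = 0.2124.
The remaining 41% of clearance is unaffected.
New clearance relative to baseline: 0.2124 + 0.41 = 0.6224.
Average steady-state concentration ∝ 1/CL, so new value = 7.90 / 0.6224 = 12.7 μmol/L.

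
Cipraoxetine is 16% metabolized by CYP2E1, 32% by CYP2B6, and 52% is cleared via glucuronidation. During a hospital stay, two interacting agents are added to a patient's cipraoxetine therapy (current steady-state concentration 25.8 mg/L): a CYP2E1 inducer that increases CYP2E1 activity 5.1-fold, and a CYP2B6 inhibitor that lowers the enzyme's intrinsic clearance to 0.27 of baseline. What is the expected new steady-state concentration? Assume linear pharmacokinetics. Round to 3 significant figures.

18.1 mg/L

CYP2E1: 0.16 × 5.1 = 0.816
CYP2B6: 0.32 × 0.27 = 0.0864
Other: 0.52 (unchanged)
Relative clearance = 0.816 + 0.0864 + 0.52 = 1.4224.
Steady-state concentration ∝ 1/CL: new value = 25.8 / 1.4224 = 18.1 mg/L.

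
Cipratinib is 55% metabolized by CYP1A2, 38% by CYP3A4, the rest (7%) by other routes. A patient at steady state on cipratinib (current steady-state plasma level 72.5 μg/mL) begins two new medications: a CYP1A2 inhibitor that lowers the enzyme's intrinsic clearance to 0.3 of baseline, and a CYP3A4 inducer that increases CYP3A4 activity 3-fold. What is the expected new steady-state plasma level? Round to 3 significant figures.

52.7 μg/mL

The CYP1A2 pathway (55% of clearance) drops to 0.3× activity: 0.55 × 0.3 = 0.165.
The CYP3A4 pathway (38% of clearance) increases to 3× activity: 0.38 × 3 = 1.14.
Non-CYP routes (7%) are unchanged.
Relative clearance = 0.165 + 1.14 + 0.07 = 1.375.
Steady-state plasma level ∝ 1/CL: new value = 72.5 / 1.375 = 52.7 μg/mL.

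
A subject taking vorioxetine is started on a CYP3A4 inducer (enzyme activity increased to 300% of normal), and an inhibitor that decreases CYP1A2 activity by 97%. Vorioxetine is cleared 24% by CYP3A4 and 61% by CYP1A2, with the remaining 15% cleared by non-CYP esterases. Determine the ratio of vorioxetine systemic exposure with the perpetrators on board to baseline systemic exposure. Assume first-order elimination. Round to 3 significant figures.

The CYP3A4 pathway (24% of clearance) rises to 3× activity: 0.24 × 3 = 0.72.
The CYP1A2 pathway (61% of clearance) falls to 0.03× activity: 0.61 × 0.03 = 0.0183.
Non-CYP routes (15%) are unchanged.
CL_new/CL_old = 0.72 + 0.0183 + 0.15 = 0.8883.
Net systemic exposure ratio = 1 / 0.8883 = 1.13.

1.13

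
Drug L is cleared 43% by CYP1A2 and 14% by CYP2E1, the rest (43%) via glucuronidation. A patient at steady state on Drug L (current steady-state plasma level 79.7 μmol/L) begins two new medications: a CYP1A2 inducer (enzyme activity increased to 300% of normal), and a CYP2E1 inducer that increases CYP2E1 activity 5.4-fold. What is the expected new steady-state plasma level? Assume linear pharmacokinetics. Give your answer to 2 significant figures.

32 μmol/L

The CYP1A2 pathway (43% of clearance) rises to 3× activity: 0.43 × 3 = 1.29.
The CYP2E1 pathway (14% of clearance) rises to 5.4× activity: 0.14 × 5.4 = 0.756.
The remaining 43% of clearance is unaffected.
New clearance relative to baseline: 1.29 + 0.756 + 0.43 = 2.476.
Steady-state plasma level ∝ 1/CL: new value = 79.7 / 2.476 = 32 μmol/L.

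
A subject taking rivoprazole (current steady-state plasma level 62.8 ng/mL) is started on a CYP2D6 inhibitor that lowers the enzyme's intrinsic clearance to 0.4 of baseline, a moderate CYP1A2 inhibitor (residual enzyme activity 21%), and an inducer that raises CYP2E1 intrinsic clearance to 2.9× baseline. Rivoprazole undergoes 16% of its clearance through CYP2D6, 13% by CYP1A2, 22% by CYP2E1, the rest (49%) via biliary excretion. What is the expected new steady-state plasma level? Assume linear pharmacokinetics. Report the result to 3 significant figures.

The CYP2D6 pathway (16% of clearance) is reduced to 0.4× activity: 0.16 × 0.4 = 0.064.
The CYP1A2 pathway (13% of clearance) falls to 0.21× activity: 0.13 × 0.21 = 0.0273.
The CYP2E1 pathway (22% of clearance) is boosted to 2.9× activity: 0.22 × 2.9 = 0.638.
The remaining 49% of clearance is unaffected.
CL_new/CL_old = 0.064 + 0.0273 + 0.638 + 0.49 = 1.2193.
Steady-state plasma level ∝ 1/CL: new value = 62.8 / 1.2193 = 51.5 ng/mL.

51.5 ng/mL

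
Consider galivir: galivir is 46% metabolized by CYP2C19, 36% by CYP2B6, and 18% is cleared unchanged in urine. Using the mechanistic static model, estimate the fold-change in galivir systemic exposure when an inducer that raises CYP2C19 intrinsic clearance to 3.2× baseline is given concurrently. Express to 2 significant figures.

0.50

The CYP2C19 pathway (46% of clearance) is boosted to 3.2× activity: 0.46 × 3.2 = 1.472.
CYP2B6 (36%) and the residual 18% are unaffected.
Relative clearance = 1.472 + 0.36 + 0.18 = 2.012.
Since systemic exposure ∝ 1/CL, the ratio is 1 / 2.012 = 0.50.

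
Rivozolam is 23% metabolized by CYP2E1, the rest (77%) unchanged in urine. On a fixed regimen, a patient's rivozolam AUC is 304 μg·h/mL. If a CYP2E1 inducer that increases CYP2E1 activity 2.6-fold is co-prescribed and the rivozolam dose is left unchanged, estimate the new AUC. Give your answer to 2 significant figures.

The CYP2E1 pathway (23% of clearance) increases to 2.6× activity: 0.23 × 2.6 = 0.598.
The remaining 77% of clearance is unaffected.
New clearance relative to baseline: 0.598 + 0.77 = 1.368.
AUC ∝ 1/CL, so new value = 304 / 1.368 = 2.2 × 10² μg·h/mL.

2.2 × 10² μg·h/mL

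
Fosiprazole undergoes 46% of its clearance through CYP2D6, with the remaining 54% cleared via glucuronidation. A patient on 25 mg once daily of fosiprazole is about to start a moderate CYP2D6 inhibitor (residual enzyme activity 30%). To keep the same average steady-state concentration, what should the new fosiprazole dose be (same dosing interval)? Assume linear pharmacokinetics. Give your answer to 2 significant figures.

17 mg

CYP2D6: 0.46 × 0.3 = 0.138
Other: 0.54 (unchanged)
Relative clearance = 0.138 + 0.54 = 0.678.
To maintain the same steady-state level, dose must scale with clearance: new dose = 25 × 0.678 = 17 mg.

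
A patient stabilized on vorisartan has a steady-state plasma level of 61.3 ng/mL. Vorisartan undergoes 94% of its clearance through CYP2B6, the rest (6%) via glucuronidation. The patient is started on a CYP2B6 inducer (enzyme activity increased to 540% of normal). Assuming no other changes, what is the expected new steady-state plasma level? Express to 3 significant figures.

11.9 ng/mL

The CYP2B6 pathway (94% of clearance) rises to 5.4× activity: 0.94 × 5.4 = 5.076.
The remaining 6% of clearance is unaffected.
CL_new/CL_old = 5.076 + 0.06 = 5.136.
New steady-state plasma level = baseline ÷ relative clearance = 61.3 / 5.136 = 11.9 ng/mL.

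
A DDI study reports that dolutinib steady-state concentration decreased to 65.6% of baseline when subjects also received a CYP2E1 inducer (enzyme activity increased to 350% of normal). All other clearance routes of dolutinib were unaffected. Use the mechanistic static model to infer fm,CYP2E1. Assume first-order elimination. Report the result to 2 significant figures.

0.21

CL'/CL = 1 / 0.656 = 1.524
3.5·fm + (1 − fm) = 1.524
fm = (1.524 − 1) / (3.5 − 1) = 0.21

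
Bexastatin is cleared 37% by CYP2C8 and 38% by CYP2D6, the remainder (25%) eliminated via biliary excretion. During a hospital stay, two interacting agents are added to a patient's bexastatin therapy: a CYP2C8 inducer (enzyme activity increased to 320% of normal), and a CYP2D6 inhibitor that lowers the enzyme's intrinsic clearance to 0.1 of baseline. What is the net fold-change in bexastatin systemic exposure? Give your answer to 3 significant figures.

0.679

CYP2C8: 0.37 × 3.2 = 1.184
CYP2D6: 0.38 × 0.1 = 0.038
Other: 0.25 (unchanged)
CL_new/CL_old = 1.184 + 0.038 + 0.25 = 1.472.
Systemic exposure ∝ 1/CL: fold-change = 1 / 1.472 = 0.679.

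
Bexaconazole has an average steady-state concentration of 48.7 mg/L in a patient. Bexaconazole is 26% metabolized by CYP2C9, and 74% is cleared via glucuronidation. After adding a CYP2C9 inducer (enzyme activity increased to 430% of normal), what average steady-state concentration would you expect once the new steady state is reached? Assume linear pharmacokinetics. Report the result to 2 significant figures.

CYP2C9: 0.26 × 4.3 = 1.118
Other: 0.74 (unchanged)
New clearance relative to baseline: 1.118 + 0.74 = 1.858.
With dosing unchanged, average steady-state concentration scales as 1/CL: 48.7 / 1.858 = 26 mg/L.

26 mg/L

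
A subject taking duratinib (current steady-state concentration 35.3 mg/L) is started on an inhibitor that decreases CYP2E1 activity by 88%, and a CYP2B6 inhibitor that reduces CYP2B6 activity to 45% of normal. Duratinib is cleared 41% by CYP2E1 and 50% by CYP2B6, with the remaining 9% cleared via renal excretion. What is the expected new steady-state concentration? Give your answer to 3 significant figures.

The CYP2E1 pathway (41% of clearance) is reduced to 0.12× activity: 0.41 × 0.12 = 0.0492.
The CYP2B6 pathway (50% of clearance) drops to 0.45× activity: 0.5 × 0.45 = 0.225.
Non-CYP routes (9%) are unchanged.
New clearance relative to baseline: 0.0492 + 0.225 + 0.09 = 0.3642.
Dividing the baseline by the relative clearance: 35.3 / 0.3642 = 96.9 mg/L.

96.9 mg/L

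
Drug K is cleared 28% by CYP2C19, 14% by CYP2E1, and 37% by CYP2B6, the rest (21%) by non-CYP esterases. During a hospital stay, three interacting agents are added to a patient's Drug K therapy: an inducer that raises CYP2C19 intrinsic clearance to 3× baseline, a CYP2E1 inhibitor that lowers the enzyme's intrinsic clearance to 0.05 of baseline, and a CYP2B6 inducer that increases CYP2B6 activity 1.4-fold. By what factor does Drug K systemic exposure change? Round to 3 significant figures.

The CYP2C19 pathway (28% of clearance) rises to 3× activity: 0.28 × 3 = 0.84.
The CYP2E1 pathway (14% of clearance) is reduced to 0.05× activity: 0.14 × 0.05 = 0.007.
The CYP2B6 pathway (37% of clearance) rises to 1.4× activity: 0.37 × 1.4 = 0.518.
Non-CYP routes (21%) are unchanged.
CL_new/CL_old = 0.84 + 0.007 + 0.518 + 0.21 = 1.575.
Systemic exposure ∝ 1/CL: fold-change = 1 / 1.575 = 0.635.

0.635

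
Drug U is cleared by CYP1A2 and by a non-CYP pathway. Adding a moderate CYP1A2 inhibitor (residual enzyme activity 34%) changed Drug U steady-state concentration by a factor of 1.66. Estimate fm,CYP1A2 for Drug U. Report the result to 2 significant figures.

0.60

CL'/CL = 1 / 1.66 = 0.6024
0.34·fm + (1 − fm) = 0.6024
fm = (0.6024 − 1) / (0.34 − 1) = 0.60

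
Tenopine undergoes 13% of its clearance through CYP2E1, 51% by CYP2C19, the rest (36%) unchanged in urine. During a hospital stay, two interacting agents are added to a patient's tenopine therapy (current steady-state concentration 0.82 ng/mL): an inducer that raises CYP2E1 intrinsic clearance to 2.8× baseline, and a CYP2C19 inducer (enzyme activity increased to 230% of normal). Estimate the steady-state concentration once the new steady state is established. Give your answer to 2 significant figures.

0.43 ng/mL

The CYP2E1 pathway (13% of clearance) rises to 2.8× activity: 0.13 × 2.8 = 0.364.
The CYP2C19 pathway (51% of clearance) increases to 2.3× activity: 0.51 × 2.3 = 1.173.
The remaining 36% of clearance is unaffected.
Relative clearance = 0.364 + 1.173 + 0.36 = 1.897.
Dividing the baseline by the relative clearance: 0.82 / 1.897 = 0.43 ng/mL.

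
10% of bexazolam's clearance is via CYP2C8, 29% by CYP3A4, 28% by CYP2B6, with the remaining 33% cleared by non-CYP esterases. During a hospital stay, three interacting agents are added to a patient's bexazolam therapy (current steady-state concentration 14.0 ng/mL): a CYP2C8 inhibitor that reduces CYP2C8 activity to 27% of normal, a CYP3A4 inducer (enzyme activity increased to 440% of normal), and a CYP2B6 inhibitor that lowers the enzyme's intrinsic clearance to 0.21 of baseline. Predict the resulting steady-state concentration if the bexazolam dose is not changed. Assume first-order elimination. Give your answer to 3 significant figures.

The CYP2C8 pathway (10% of clearance) is reduced to 0.27× activity: 0.1 × 0.27 = 0.027.
The CYP3A4 pathway (29% of clearance) increases to 4.4× activity: 0.29 × 4.4 = 1.276.
The CYP2B6 pathway (28% of clearance) falls to 0.21× activity: 0.28 × 0.21 = 0.0588.
The remaining 33% of clearance is unaffected.
Relative clearance = 0.027 + 1.276 + 0.0588 + 0.33 = 1.6918.
Steady-state concentration ∝ 1/CL: new value = 14.0 / 1.6918 = 8.28 ng/mL.

8.28 ng/mL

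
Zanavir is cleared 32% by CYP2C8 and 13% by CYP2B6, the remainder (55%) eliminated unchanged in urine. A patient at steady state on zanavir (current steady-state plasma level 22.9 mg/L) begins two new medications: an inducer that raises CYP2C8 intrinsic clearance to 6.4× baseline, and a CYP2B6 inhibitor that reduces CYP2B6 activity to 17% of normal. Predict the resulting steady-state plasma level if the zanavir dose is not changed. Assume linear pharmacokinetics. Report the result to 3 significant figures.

The CYP2C8 pathway (32% of clearance) is boosted to 6.4× activity: 0.32 × 6.4 = 2.048.
The CYP2B6 pathway (13% of clearance) drops to 0.17× activity: 0.13 × 0.17 = 0.0221.
Non-CYP routes (55%) are unchanged.
CL_new/CL_old = 2.048 + 0.0221 + 0.55 = 2.6201.
New steady-state plasma level = 22.9 / 2.6201 = 8.74 mg/L (concentration scales inversely with clearance).

8.74 mg/L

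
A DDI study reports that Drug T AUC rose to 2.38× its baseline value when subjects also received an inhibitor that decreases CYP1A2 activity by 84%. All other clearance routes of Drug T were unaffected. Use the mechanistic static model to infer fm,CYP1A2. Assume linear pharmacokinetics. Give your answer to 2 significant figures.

0.69

Write x for the fraction cleared via CYP1A2. The observed AUC change means clearance fell to 1/2.38 = 0.4202 of baseline.
Setting x·0.16 + (1 − x) = 0.4202 and solving: x = (0.4202 − 1)/(0.16 − 1) = 0.69.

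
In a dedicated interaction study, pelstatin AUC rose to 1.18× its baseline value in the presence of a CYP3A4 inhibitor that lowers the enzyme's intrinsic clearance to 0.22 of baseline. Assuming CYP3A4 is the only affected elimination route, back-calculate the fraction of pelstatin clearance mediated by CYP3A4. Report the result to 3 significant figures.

0.196

Let fm be the CYP3A4 fraction. New clearance relative to baseline = fm × 0.22 + (1 − fm).
AUC ratio = 1 / (new CL fraction), so new CL fraction = 1 / 1.18 = 0.8475.
fm × 0.22 + 1 − fm = 0.8475  ⇒  fm × (0.22 − 1) = −0.1525  ⇒  fm = 0.196.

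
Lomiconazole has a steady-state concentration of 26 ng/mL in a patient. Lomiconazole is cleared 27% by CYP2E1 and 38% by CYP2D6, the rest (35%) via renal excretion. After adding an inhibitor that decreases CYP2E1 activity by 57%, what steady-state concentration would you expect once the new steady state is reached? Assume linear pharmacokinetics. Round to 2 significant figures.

The CYP2E1 pathway (27% of clearance) drops to 0.43× activity: 0.27 × 0.43 = 0.1161.
CYP2D6 (38%) and the residual 35% are unaffected.
CL_new/CL_old = 0.1161 + 0.38 + 0.35 = 0.8461.
With dosing unchanged, steady-state concentration scales as 1/CL: 26 / 0.8461 = 31 ng/mL.

31 ng/mL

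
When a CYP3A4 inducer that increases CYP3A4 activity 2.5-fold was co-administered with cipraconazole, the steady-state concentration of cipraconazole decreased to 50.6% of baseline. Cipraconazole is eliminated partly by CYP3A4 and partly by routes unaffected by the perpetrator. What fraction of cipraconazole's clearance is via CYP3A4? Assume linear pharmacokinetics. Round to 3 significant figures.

Call the CYP3A4 fraction fm. After the interaction, CL_new/CL_old = fm × 2.5 + (1 − fm).
Steady-state concentration ratio = 1 / (new CL fraction), so new CL fraction = 1 / 0.506 = 1.976.
fm × 2.5 + 1 − fm = 1.976  ⇒  fm × (2.5 − 1) = 0.9763  ⇒  fm = 0.651.

0.651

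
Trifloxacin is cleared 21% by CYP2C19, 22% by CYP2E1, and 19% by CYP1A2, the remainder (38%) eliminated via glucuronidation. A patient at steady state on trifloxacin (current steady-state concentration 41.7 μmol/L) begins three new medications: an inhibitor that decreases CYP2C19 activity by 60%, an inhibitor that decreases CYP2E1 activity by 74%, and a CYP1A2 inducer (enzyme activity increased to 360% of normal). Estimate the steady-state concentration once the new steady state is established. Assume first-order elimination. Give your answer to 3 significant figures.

34.6 μmol/L

The CYP2C19 pathway (21% of clearance) drops to 0.4× activity: 0.21 × 0.4 = 0.084.
The CYP2E1 pathway (22% of clearance) drops to 0.26× activity: 0.22 × 0.26 = 0.0572.
The CYP1A2 pathway (19% of clearance) increases to 3.6× activity: 0.19 × 3.6 = 0.684.
Non-CYP routes (38%) are unchanged.
CL_new/CL_old = 0.084 + 0.0572 + 0.684 + 0.38 = 1.2052.
Dividing the baseline by the relative clearance: 41.7 / 1.2052 = 34.6 μmol/L.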